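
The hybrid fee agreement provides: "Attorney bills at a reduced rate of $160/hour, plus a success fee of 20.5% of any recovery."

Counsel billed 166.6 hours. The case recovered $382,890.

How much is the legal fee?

Hourly: 166.6 × $160 = $26,656.00
Success fee: 20.5% of $382,890 = $78,492.45
Total: $26,656.00 + $78,492.45 = $105,148.45

$105,148.45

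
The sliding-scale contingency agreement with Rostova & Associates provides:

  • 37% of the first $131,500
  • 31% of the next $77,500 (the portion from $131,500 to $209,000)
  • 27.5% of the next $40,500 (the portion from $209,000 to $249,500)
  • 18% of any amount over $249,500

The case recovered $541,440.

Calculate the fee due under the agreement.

First $131,500 at 37% = $48,655.00
Next $77,500 at 31% = $24,025.00
Next $40,500 at 27.5% = $11,137.50
Remaining $291,940 at 18% = $52,549.20
Fee: $48,655.00 + $24,025.00 + $11,137.50 + $52,549.20 = $136,366.70

$136,366.70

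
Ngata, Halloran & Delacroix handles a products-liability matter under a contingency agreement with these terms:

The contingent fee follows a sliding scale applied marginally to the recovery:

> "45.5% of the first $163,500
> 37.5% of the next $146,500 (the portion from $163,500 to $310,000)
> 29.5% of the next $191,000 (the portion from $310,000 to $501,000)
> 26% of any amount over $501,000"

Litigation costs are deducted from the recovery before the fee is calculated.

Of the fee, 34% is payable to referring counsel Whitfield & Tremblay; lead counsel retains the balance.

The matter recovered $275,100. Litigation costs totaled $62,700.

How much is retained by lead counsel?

Fee base (net of costs): $275,100 − $62,700 = $212,400
First $163,500 at 45.5% = $74,392.50
Remaining $48,900 at 37.5% = $18,337.50
Fee: $74,392.50 + $18,337.50 = $92,730.00
Referral share: 34% of $92,730.00 = $31,528.20; lead counsel retains $92,730.00 − $31,528.20 = $61,201.80.

$61,201.80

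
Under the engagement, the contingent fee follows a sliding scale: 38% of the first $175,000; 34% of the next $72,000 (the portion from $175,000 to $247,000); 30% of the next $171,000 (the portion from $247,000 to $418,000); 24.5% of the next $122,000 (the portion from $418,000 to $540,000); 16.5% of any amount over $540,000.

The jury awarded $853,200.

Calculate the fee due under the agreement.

First $175,000 at 38% = $66,500.00
Next $72,000 at 34% = $24,480.00
Next $171,000 at 30% = $51,300.00
Next $122,000 at 24.5% = $29,890.00
Remaining $313,200 at 16.5% = $51,678.00
Fee: $66,500.00 + $24,480.00 + $51,300.00 + $29,890.00 + $51,678.00 = $223,848.00

$223,848.00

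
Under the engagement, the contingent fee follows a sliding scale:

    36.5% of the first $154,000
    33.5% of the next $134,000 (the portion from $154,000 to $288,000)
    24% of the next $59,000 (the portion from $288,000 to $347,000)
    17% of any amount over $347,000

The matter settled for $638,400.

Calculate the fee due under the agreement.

First $154,000 at 36.5% = $56,210.00
Next $134,000 at 33.5% = $44,890.00
Next $59,000 at 24% = $14,160.00
Remaining $291,400 at 17% = $49,538.00
Fee: $56,210.00 + $44,890.00 + $14,160.00 + $49,538.00 = $164,798.00

$164,798.00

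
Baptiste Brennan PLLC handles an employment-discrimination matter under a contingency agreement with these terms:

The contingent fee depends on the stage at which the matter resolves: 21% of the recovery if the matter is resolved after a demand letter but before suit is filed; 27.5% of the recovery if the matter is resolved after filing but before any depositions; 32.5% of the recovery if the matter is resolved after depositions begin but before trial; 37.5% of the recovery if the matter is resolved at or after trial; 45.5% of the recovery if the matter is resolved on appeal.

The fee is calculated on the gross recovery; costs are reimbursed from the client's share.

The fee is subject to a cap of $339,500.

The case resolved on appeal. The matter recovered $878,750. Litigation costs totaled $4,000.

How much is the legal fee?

Fee base is the gross recovery, $878,750; costs are reimbursed separately.
The matter resolved on appeal, so the 45.5% rate applies.
$878,750 × 45.5% = $399,831.25
$399,831.25 exceeds the $339,500 cap, so the fee is capped at $339,500.00.

$339,500.00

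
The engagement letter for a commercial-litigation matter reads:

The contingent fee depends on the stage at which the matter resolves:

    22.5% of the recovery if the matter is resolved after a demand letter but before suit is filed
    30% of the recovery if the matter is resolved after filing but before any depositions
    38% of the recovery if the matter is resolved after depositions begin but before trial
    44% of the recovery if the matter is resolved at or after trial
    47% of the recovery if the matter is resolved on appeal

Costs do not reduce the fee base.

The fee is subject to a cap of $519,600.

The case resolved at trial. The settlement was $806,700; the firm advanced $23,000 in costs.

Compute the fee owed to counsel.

Fee base is the gross recovery, $806,700; costs are reimbursed separately.
The matter resolved at trial, so the 44% rate applies.
$806,700 × 44% = $354,948.00
$354,948.00 is under the $519,600 cap.

$354,948.00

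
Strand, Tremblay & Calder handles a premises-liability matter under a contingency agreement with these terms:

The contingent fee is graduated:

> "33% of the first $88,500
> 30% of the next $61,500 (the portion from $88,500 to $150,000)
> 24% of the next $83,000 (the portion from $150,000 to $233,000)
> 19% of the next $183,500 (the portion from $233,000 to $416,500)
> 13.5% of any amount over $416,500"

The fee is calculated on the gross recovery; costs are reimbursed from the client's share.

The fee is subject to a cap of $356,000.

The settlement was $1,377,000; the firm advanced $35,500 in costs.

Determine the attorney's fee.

Fee base is the gross recovery, $1,377,000; costs are reimbursed separately.
First $88,500 at 33% = $29,205.00
Next $61,500 at 30% = $18,450.00
Next $83,000 at 24% = $19,920.00
Next $183,500 at 19% = $34,865.00
Remaining $960,500 at 13.5% = $129,667.50
Fee: $29,205.00 + $18,450.00 + $19,920.00 + $34,865.00 + $129,667.50 = $232,107.50
$232,107.50 is under the $356,000 cap.

$232,107.50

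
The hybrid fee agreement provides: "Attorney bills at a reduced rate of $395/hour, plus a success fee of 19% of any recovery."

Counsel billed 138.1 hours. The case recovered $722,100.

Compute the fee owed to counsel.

Hourly: 138.1 × $395 = $54,549.50
Success fee: 19% of $722,100 = $137,199.00
Total: $54,549.50 + $137,199.00 = $191,748.50

$191,748.50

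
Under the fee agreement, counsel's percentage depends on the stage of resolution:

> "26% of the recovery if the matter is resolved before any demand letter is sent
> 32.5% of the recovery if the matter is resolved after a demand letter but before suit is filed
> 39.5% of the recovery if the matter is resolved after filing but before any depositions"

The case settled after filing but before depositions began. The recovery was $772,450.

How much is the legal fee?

$305,117.75

The matter settled after filing but before depositions began, so the 39.5% rate applies.
$772,450 × 39.5% = $305,117.75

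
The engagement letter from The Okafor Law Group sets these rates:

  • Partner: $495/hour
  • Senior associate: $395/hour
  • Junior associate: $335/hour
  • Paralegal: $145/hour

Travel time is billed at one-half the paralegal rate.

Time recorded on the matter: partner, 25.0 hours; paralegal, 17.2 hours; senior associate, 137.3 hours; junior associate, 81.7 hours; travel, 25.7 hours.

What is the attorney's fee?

Partner: 25.0 × $495 = $12,375.00
Senior associate: 137.3 × $395 = $54,233.50
Junior associate: 81.7 × $335 = $27,369.50
Paralegal: 17.2 × $145 = $2,494.00
Subtotal: $12,375.00 + $54,233.50 + $27,369.50 + $2,494.00 = $96,472.00
Travel: 25.7 × ($145 ÷ 2) = 25.7 × $72.50 = $1,863.25
Total: $96,472.00 + $1,863.25 = $98,335.25

$98,335.25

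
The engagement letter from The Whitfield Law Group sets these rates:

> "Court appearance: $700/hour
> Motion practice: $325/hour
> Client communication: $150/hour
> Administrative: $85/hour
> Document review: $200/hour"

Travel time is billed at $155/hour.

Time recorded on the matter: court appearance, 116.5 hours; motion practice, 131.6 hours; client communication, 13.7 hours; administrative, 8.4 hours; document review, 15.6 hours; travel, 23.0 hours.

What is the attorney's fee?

$133,774.00

Court appearance: 116.5 × $700 = $81,550.00
Motion practice: 131.6 × $325 = $42,770.00
Client communication: 13.7 × $150 = $2,055.00
Administrative: 8.4 × $85 = $714.00
Document review: 15.6 × $200 = $3,120.00
Subtotal: $81,550.00 + $42,770.00 + $2,055.00 + $714.00 + $3,120.00 = $130,209.00
Travel: 23.0 × $155 = $3,565.00
Total: $130,209.00 + $3,565.00 = $133,774.00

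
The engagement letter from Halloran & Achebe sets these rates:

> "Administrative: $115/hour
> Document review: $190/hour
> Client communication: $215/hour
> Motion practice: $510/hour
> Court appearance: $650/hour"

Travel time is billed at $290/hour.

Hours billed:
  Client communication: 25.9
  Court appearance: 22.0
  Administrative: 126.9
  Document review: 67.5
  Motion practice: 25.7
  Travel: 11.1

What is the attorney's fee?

$63,613.00

Administrative: 126.9 × $115 = $14,593.50
Document review: 67.5 × $190 = $12,825.00
Client communication: 25.9 × $215 = $5,568.50
Motion practice: 25.7 × $510 = $13,107.00
Court appearance: 22.0 × $650 = $14,300.00
Subtotal: $14,593.50 + $12,825.00 + $5,568.50 + $13,107.00 + $14,300.00 = $60,394.00
Travel: 11.1 × $290 = $3,219.00
Total: $60,394.00 + $3,219.00 = $63,613.00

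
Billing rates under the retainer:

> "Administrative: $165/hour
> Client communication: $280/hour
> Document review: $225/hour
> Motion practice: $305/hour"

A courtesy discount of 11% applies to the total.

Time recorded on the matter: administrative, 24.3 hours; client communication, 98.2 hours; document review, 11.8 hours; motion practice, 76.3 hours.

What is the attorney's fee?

Administrative: 24.3 × $165 = $4,009.50
Client communication: 98.2 × $280 = $27,496.00
Document review: 11.8 × $225 = $2,655.00
Motion practice: 76.3 × $305 = $23,271.50
Subtotal: $57,432.00
Less 11% discount: −$6,317.52
Total: $57,432.00 − $6,317.52 = $51,114.48

$51,114.48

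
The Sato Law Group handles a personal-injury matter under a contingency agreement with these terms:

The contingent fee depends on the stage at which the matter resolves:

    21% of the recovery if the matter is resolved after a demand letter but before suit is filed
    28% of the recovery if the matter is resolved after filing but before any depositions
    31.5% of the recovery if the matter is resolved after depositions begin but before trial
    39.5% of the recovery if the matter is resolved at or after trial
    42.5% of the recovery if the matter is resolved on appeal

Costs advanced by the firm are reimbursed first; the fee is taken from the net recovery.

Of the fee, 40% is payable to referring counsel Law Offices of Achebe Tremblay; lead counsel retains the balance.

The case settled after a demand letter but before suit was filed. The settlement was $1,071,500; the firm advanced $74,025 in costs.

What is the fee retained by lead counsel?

$125,681.85

Fee base (net of costs): $1,071,500 − $74,025 = $997,475
The matter settled after a demand letter but before suit was filed, so the 21% rate applies.
$997,475 × 21% = $209,469.75
Referral share: 40% of $209,469.75 = $83,787.90; lead counsel retains $209,469.75 − $83,787.90 = $125,681.85.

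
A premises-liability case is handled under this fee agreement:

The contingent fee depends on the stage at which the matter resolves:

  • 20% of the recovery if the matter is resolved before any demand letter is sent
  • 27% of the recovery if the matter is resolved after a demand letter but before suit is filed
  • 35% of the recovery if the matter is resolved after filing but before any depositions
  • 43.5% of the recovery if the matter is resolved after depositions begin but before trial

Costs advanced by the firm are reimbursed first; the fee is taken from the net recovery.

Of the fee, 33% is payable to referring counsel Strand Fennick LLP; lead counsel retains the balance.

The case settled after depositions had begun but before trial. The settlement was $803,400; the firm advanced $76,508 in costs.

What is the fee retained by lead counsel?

$211,852.67

Fee base (net of costs): $803,400 − $76,508 = $726,892
The matter settled after depositions had begun but before trial, so the 43.5% rate applies.
$726,892 × 43.5% = $316,198.02
Referral share: 33% of $316,198.02 = $104,345.35; lead counsel retains $316,198.02 − $104,345.35 = $211,852.67.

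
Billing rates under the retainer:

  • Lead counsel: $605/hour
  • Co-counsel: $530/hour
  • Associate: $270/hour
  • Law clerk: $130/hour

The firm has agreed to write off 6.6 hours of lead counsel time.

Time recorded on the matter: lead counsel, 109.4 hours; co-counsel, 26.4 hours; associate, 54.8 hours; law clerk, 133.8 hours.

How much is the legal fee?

Lead counsel: 109.4 × $605 = $66,187.00
Co-counsel: 26.4 × $530 = $13,992.00
Associate: 54.8 × $270 = $14,796.00
Law clerk: 133.8 × $130 = $17,394.00
Subtotal: $112,369.00
Write-off: 6.6 × $605 = $3,993.00
Total: $112,369.00 − $3,993.00 = $108,376.00

$108,376.00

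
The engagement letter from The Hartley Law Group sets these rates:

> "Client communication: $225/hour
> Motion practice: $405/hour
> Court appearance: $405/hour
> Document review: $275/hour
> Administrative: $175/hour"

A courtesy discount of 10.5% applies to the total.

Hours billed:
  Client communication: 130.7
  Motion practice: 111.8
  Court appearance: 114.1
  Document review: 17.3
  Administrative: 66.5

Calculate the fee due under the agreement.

$122,876.34

Client communication: 130.7 × $225 = $29,407.50
Motion practice: 111.8 × $405 = $45,279.00
Court appearance: 114.1 × $405 = $46,210.50
Document review: 17.3 × $275 = $4,757.50
Administrative: 66.5 × $175 = $11,637.50
Subtotal: $137,292.00
Less 10.5% discount: −$14,415.66
Total: $137,292.00 − $14,415.66 = $122,876.34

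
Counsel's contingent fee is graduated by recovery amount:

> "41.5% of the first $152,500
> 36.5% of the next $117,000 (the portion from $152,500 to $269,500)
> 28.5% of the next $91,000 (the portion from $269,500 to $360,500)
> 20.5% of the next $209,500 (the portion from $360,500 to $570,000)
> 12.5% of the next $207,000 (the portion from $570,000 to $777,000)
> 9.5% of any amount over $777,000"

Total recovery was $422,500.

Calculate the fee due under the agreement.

First $152,500 at 41.5% = $63,287.50
Next $117,000 at 36.5% = $42,705.00
Next $91,000 at 28.5% = $25,935.00
Remaining $62,000 at 20.5% = $12,710.00
Fee: $63,287.50 + $42,705.00 + $25,935.00 + $12,710.00 = $144,637.50

$144,637.50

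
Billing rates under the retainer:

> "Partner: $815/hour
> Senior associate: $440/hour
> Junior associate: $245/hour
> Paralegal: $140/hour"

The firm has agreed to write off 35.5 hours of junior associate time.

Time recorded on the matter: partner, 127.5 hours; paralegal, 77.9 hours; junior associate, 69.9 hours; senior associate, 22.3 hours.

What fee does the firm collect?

Partner: 127.5 × $815 = $103,912.50
Senior associate: 22.3 × $440 = $9,812.00
Junior associate: 69.9 × $245 = $17,125.50
Paralegal: 77.9 × $140 = $10,906.00
Subtotal: $141,756.00
Write-off: 35.5 × $245 = $8,697.50
Total: $141,756.00 − $8,697.50 = $133,058.50

$133,058.50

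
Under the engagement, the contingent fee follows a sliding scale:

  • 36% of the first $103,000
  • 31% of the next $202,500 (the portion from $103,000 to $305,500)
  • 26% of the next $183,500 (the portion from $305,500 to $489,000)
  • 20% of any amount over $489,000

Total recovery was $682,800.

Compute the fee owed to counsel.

$186,325.00

First $103,000 at 36% = $37,080.00
Next $202,500 at 31% = $62,775.00
Next $183,500 at 26% = $47,710.00
Remaining $193,800 at 20% = $38,760.00
Fee: $37,080.00 + $62,775.00 + $47,710.00 + $38,760.00 = $186,325.00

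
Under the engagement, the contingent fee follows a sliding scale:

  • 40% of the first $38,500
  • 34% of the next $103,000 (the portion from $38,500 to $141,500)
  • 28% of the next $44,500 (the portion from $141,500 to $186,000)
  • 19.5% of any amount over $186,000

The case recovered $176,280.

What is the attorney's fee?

First $38,500 at 40% = $15,400.00
Next $103,000 at 34% = $35,020.00
Remaining $34,780 at 28% = $9,738.40
Fee: $15,400.00 + $35,020.00 + $9,738.40 = $60,158.40

$60,158.40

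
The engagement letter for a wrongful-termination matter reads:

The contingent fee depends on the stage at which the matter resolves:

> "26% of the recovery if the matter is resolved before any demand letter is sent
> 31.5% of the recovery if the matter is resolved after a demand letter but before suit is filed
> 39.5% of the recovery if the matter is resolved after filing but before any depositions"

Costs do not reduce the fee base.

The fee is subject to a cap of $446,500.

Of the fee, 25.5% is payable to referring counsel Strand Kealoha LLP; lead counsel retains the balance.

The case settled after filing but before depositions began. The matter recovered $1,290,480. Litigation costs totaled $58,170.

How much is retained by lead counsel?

$332,642.50

Fee base is the gross recovery, $1,290,480; costs are reimbursed separately.
The matter settled after filing but before depositions began, so the 39.5% rate applies.
$1,290,480 × 39.5% = $509,739.60
$509,739.60 exceeds the $446,500 cap, so the fee is capped at $446,500.00.
Referral share: 25.5% of $446,500.00 = $113,857.50; lead counsel retains $446,500.00 − $113,857.50 = $332,642.50.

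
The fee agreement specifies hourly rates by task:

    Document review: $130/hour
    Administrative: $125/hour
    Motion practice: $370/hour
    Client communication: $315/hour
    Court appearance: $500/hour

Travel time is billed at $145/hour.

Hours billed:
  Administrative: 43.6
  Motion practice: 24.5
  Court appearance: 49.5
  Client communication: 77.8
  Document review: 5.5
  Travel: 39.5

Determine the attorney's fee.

$70,214.50

Document review: 5.5 × $130 = $715.00
Administrative: 43.6 × $125 = $5,450.00
Motion practice: 24.5 × $370 = $9,065.00
Client communication: 77.8 × $315 = $24,507.00
Court appearance: 49.5 × $500 = $24,750.00
Subtotal: $715.00 + $5,450.00 + $9,065.00 + $24,507.00 + $24,750.00 = $64,487.00
Travel: 39.5 × $145 = $5,727.50
Total: $64,487.00 + $5,727.50 = $70,214.50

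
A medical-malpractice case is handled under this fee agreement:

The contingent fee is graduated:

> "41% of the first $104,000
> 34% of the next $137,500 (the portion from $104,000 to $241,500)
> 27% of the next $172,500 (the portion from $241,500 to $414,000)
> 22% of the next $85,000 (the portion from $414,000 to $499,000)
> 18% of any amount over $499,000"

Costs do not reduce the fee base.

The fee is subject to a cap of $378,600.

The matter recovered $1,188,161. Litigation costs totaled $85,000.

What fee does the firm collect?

Fee base is the gross recovery, $1,188,161; costs are reimbursed separately.
First $104,000 at 41% = $42,640.00
Next $137,500 at 34% = $46,750.00
Next $172,500 at 27% = $46,575.00
Next $85,000 at 22% = $18,700.00
Remaining $689,161 at 18% = $124,048.98
Fee: $42,640.00 + $46,750.00 + $46,575.00 + $18,700.00 + $124,048.98 = $278,713.98
$278,713.98 is under the $378,600 cap.

$278,713.98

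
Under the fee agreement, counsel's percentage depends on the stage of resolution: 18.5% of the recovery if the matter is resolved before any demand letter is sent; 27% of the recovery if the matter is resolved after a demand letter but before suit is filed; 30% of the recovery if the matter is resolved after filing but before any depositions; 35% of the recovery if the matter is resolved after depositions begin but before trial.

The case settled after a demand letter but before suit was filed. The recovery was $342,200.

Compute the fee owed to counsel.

$92,394.00

The matter settled after a demand letter but before suit was filed, so the 27% rate applies.
$342,200 × 27% = $92,394.00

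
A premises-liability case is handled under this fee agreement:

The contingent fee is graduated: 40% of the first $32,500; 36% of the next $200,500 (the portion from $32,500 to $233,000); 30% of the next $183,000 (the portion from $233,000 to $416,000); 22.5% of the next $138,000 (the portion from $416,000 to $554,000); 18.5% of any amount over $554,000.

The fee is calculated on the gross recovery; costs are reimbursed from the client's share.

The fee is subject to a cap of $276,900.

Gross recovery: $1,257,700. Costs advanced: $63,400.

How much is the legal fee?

$276,900.00

Fee base is the gross recovery, $1,257,700; costs are reimbursed separately.
First $32,500 at 40% = $13,000.00
Next $200,500 at 36% = $72,180.00
Next $183,000 at 30% = $54,900.00
Next $138,000 at 22.5% = $31,050.00
Remaining $703,700 at 18.5% = $130,184.50
Fee: $13,000.00 + $72,180.00 + $54,900.00 + $31,050.00 + $130,184.50 = $301,314.50
$301,314.50 exceeds the $276,900 cap, so the fee is capped at $276,900.00.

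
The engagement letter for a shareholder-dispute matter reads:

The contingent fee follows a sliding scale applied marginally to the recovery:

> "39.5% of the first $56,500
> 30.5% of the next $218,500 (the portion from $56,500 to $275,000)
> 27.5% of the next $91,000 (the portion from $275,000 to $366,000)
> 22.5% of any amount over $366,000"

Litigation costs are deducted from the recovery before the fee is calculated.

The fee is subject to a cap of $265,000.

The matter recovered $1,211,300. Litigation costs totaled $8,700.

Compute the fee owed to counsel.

$265,000.00

Fee base (net of costs): $1,211,300 − $8,700 = $1,202,600
First $56,500 at 39.5% = $22,317.50
Next $218,500 at 30.5% = $66,642.50
Next $91,000 at 27.5% = $25,025.00
Remaining $836,600 at 22.5% = $188,235.00
Fee: $22,317.50 + $66,642.50 + $25,025.00 + $188,235.00 = $302,220.00
$302,220.00 exceeds the $265,000 cap, so the fee is capped at $265,000.00.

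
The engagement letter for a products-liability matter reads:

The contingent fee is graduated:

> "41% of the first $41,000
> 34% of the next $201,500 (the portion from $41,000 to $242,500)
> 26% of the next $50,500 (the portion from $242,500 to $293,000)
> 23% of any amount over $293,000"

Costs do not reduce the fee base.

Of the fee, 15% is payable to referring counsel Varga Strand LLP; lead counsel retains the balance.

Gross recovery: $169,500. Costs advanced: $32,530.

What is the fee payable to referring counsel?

$9,075.00

Fee base is the gross recovery, $169,500; costs are reimbursed separately.
First $41,000 at 41% = $16,810.00
Remaining $128,500 at 34% = $43,690.00
Fee: $16,810.00 + $43,690.00 = $60,500.00
Referral share: 15% of $60,500.00 = $9,075.00; lead counsel retains $60,500.00 − $9,075.00 = $51,425.00.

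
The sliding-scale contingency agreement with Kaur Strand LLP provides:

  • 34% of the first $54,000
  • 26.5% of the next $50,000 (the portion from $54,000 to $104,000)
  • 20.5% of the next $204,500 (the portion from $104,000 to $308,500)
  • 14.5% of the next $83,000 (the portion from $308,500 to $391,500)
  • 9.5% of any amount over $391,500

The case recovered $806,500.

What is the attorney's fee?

$124,992.50

First $54,000 at 34% = $18,360.00
Next $50,000 at 26.5% = $13,250.00
Next $204,500 at 20.5% = $41,922.50
Next $83,000 at 14.5% = $12,035.00
Remaining $415,000 at 9.5% = $39,425.00
Fee: $18,360.00 + $13,250.00 + $41,922.50 + $12,035.00 + $39,425.00 = $124,992.50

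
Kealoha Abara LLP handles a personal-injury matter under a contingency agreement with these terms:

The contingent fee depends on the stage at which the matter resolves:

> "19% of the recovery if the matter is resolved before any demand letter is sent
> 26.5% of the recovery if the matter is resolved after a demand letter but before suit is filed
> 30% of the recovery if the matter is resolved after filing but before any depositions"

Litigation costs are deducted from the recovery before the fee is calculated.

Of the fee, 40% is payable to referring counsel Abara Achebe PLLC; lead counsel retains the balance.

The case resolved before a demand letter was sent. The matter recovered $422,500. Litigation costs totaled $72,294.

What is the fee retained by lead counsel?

Fee base (net of costs): $422,500 − $72,294 = $350,206
The matter resolved before a demand letter was sent, so the 19% rate applies.
$350,206 × 19% = $66,539.14
Referral share: 40% of $66,539.14 = $26,615.66; lead counsel retains $66,539.14 − $26,615.66 = $39,923.48.

$39,923.48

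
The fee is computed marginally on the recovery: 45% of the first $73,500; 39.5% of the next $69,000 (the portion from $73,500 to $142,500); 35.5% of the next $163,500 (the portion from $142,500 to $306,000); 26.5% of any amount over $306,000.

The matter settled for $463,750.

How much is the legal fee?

$160,176.25

First $73,500 at 45% = $33,075.00
Next $69,000 at 39.5% = $27,255.00
Next $163,500 at 35.5% = $58,042.50
Remaining $157,750 at 26.5% = $41,803.75
Fee: $33,075.00 + $27,255.00 + $58,042.50 + $41,803.75 = $160,176.25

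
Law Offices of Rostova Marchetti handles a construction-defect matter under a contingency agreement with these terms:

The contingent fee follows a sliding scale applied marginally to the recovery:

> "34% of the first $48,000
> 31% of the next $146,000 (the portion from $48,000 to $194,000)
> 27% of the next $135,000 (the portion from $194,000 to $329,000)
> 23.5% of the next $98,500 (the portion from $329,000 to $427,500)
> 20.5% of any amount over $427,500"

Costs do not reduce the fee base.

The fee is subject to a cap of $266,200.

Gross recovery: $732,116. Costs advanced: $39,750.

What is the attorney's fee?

$183,623.78

Fee base is the gross recovery, $732,116; costs are reimbursed separately.
First $48,000 at 34% = $16,320.00
Next $146,000 at 31% = $45,260.00
Next $135,000 at 27% = $36,450.00
Next $98,500 at 23.5% = $23,147.50
Remaining $304,616 at 20.5% = $62,446.28
Fee: $16,320.00 + $45,260.00 + $36,450.00 + $23,147.50 + $62,446.28 = $183,623.78
$183,623.78 is under the $266,200 cap.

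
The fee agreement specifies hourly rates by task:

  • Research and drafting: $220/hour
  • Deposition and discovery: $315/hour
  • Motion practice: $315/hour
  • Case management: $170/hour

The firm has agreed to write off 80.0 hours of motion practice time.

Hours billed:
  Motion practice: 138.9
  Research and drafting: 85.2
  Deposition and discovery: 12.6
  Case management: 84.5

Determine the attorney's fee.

Research and drafting: 85.2 × $220 = $18,744.00
Deposition and discovery: 12.6 × $315 = $3,969.00
Motion practice: 138.9 × $315 = $43,753.50
Case management: 84.5 × $170 = $14,365.00
Subtotal: $80,831.50
Write-off: 80.0 × $315 = $25,200.00
Total: $80,831.50 − $25,200.00 = $55,631.50

$55,631.50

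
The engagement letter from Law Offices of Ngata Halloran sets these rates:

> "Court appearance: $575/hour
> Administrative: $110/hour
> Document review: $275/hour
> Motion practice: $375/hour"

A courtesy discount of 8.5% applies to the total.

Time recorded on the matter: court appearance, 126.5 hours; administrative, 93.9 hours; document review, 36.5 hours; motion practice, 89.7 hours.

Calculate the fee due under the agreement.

Court appearance: 126.5 × $575 = $72,737.50
Administrative: 93.9 × $110 = $10,329.00
Document review: 36.5 × $275 = $10,037.50
Motion practice: 89.7 × $375 = $33,637.50
Subtotal: $126,741.50
Less 8.5% discount: −$10,773.03
Total: $126,741.50 − $10,773.03 = $115,968.47

$115,968.47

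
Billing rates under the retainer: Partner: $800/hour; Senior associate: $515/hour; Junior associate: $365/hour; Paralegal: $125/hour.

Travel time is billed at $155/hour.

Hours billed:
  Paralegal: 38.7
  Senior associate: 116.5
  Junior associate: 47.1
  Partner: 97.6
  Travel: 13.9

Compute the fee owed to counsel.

Partner: 97.6 × $800 = $78,080.00
Senior associate: 116.5 × $515 = $59,997.50
Junior associate: 47.1 × $365 = $17,191.50
Paralegal: 38.7 × $125 = $4,837.50
Subtotal: $78,080.00 + $59,997.50 + $17,191.50 + $4,837.50 = $160,106.50
Travel: 13.9 × $155 = $2,154.50
Total: $160,106.50 + $2,154.50 = $162,261.00

$162,261.00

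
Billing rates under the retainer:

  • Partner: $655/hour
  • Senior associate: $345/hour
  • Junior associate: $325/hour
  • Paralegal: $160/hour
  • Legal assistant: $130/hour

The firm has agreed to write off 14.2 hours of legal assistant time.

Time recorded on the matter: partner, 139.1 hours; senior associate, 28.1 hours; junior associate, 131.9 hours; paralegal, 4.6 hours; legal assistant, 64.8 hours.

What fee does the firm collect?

$150,986.50

Partner: 139.1 × $655 = $91,110.50
Senior associate: 28.1 × $345 = $9,694.50
Junior associate: 131.9 × $325 = $42,867.50
Paralegal: 4.6 × $160 = $736.00
Legal assistant: 64.8 × $130 = $8,424.00
Subtotal: $152,832.50
Write-off: 14.2 × $130 = $1,846.00
Total: $152,832.50 − $1,846.00 = $150,986.50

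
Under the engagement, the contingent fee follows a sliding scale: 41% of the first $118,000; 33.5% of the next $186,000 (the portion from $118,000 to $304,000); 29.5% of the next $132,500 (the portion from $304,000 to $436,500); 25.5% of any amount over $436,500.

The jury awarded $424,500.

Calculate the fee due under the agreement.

$146,237.50

First $118,000 at 41% = $48,380.00
Next $186,000 at 33.5% = $62,310.00
Remaining $120,500 at 29.5% = $35,547.50
Fee: $48,380.00 + $62,310.00 + $35,547.50 = $146,237.50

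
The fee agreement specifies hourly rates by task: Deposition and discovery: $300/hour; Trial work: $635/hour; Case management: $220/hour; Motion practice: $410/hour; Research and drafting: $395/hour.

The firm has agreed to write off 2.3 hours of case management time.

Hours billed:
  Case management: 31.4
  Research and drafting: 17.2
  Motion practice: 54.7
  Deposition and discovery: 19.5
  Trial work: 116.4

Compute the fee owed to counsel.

Deposition and discovery: 19.5 × $300 = $5,850.00
Trial work: 116.4 × $635 = $73,914.00
Case management: 31.4 × $220 = $6,908.00
Motion practice: 54.7 × $410 = $22,427.00
Research and drafting: 17.2 × $395 = $6,794.00
Subtotal: $115,893.00
Write-off: 2.3 × $220 = $506.00
Total: $115,893.00 − $506.00 = $115,387.00

$115,387.00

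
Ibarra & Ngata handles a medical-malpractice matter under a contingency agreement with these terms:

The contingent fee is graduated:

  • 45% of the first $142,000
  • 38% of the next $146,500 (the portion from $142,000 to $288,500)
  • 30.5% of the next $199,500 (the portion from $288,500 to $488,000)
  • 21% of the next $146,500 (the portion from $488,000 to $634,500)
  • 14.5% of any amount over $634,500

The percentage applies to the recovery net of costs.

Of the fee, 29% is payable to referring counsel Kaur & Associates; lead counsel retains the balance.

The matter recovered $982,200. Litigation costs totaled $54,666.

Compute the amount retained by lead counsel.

Fee base (net of costs): $982,200 − $54,666 = $927,534
First $142,000 at 45% = $63,900.00
Next $146,500 at 38% = $55,670.00
Next $199,500 at 30.5% = $60,847.50
Next $146,500 at 21% = $30,765.00
Remaining $293,034 at 14.5% = $42,489.93
Fee: $63,900.00 + $55,670.00 + $60,847.50 + $30,765.00 + $42,489.93 = $253,672.43
Referral share: 29% of $253,672.43 = $73,565.00; lead counsel retains $253,672.43 − $73,565.00 = $180,107.43.

$180,107.43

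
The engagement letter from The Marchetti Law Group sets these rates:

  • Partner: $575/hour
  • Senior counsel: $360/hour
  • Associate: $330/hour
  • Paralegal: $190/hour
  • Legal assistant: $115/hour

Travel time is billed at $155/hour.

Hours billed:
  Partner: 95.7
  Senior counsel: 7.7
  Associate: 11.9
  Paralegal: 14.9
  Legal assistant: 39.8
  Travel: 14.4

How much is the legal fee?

$71,366.50

Partner: 95.7 × $575 = $55,027.50
Senior counsel: 7.7 × $360 = $2,772.00
Associate: 11.9 × $330 = $3,927.00
Paralegal: 14.9 × $190 = $2,831.00
Legal assistant: 39.8 × $115 = $4,577.00
Subtotal: $55,027.50 + $2,772.00 + $3,927.00 + $2,831.00 + $4,577.00 = $69,134.50
Travel: 14.4 × $155 = $2,232.00
Total: $69,134.50 + $2,232.00 = $71,366.50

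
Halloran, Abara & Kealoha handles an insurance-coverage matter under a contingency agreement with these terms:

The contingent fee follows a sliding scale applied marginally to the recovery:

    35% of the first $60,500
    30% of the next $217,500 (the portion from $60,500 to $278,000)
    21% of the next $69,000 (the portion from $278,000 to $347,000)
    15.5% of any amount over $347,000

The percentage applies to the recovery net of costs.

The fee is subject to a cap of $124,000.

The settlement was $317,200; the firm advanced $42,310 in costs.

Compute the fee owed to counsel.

Fee base (net of costs): $317,200 − $42,310 = $274,890
First $60,500 at 35% = $21,175.00
Remaining $214,390 at 30% = $64,317.00
Fee: $21,175.00 + $64,317.00 = $85,492.00
$85,492.00 is under the $124,000 cap.

$85,492.00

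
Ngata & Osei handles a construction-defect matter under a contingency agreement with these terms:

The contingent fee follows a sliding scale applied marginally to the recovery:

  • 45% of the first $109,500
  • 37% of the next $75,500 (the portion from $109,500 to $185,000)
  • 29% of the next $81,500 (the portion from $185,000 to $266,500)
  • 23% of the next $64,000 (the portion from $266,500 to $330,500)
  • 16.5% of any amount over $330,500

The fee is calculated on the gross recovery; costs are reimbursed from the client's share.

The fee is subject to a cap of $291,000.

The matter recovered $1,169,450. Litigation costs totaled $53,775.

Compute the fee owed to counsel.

$253,991.75

Fee base is the gross recovery, $1,169,450; costs are reimbursed separately.
First $109,500 at 45% = $49,275.00
Next $75,500 at 37% = $27,935.00
Next $81,500 at 29% = $23,635.00
Next $64,000 at 23% = $14,720.00
Remaining $838,950 at 16.5% = $138,426.75
Fee: $49,275.00 + $27,935.00 + $23,635.00 + $14,720.00 + $138,426.75 = $253,991.75
$253,991.75 is under the $291,000 cap.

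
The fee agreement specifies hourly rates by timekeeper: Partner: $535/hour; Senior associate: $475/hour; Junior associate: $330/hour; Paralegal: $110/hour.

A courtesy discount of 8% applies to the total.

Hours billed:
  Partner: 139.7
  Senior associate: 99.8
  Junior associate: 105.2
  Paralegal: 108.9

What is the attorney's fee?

$155,332.34

Partner: 139.7 × $535 = $74,739.50
Senior associate: 99.8 × $475 = $47,405.00
Junior associate: 105.2 × $330 = $34,716.00
Paralegal: 108.9 × $110 = $11,979.00
Subtotal: $168,839.50
Less 8% discount: −$13,507.16
Total: $168,839.50 − $13,507.16 = $155,332.34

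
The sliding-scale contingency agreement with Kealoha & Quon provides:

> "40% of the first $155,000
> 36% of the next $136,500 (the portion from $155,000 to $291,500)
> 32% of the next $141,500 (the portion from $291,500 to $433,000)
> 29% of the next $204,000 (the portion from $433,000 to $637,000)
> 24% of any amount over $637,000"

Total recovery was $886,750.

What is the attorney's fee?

$275,520.00

First $155,000 at 40% = $62,000.00
Next $136,500 at 36% = $49,140.00
Next $141,500 at 32% = $45,280.00
Next $204,000 at 29% = $59,160.00
Remaining $249,750 at 24% = $59,940.00
Fee: $62,000.00 + $49,140.00 + $45,280.00 + $59,160.00 + $59,940.00 = $275,520.00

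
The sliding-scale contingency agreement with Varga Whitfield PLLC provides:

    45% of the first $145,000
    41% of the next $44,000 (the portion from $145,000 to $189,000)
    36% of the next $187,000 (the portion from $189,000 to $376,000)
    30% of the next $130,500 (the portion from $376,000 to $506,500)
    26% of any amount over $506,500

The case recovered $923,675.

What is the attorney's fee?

$298,225.50

First $145,000 at 45% = $65,250.00
Next $44,000 at 41% = $18,040.00
Next $187,000 at 36% = $67,320.00
Next $130,500 at 30% = $39,150.00
Remaining $417,175 at 26% = $108,465.50
Fee: $65,250.00 + $18,040.00 + $67,320.00 + $39,150.00 + $108,465.50 = $298,225.50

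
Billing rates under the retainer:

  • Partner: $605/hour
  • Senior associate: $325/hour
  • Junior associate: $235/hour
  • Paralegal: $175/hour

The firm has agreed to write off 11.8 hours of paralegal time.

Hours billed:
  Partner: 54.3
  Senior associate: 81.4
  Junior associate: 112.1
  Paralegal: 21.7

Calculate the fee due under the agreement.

Partner: 54.3 × $605 = $32,851.50
Senior associate: 81.4 × $325 = $26,455.00
Junior associate: 112.1 × $235 = $26,343.50
Paralegal: 21.7 × $175 = $3,797.50
Subtotal: $89,447.50
Write-off: 11.8 × $175 = $2,065.00
Total: $89,447.50 − $2,065.00 = $87,382.50

$87,382.50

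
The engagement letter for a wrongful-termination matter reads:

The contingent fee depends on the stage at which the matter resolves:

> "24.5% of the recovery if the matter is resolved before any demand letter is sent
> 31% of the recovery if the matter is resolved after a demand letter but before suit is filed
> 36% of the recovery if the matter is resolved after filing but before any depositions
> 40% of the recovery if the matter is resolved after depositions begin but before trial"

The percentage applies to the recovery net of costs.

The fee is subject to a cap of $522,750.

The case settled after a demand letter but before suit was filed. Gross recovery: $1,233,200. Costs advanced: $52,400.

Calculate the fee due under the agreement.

Fee base (net of costs): $1,233,200 − $52,400 = $1,180,800
The matter settled after a demand letter but before suit was filed, so the 31% rate applies.
$1,180,800 × 31% = $366,048.00
$366,048.00 is under the $522,750 cap.

$366,048.00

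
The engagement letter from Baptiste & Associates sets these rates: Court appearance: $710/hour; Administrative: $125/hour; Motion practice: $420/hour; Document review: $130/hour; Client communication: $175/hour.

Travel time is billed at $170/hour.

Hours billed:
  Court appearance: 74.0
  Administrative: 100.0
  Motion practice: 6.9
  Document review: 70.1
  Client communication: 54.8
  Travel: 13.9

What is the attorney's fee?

$89,004.00

Court appearance: 74.0 × $710 = $52,540.00
Administrative: 100.0 × $125 = $12,500.00
Motion practice: 6.9 × $420 = $2,898.00
Document review: 70.1 × $130 = $9,113.00
Client communication: 54.8 × $175 = $9,590.00
Subtotal: $52,540.00 + $12,500.00 + $2,898.00 + $9,113.00 + $9,590.00 = $86,641.00
Travel: 13.9 × $170 = $2,363.00
Total: $86,641.00 + $2,363.00 = $89,004.00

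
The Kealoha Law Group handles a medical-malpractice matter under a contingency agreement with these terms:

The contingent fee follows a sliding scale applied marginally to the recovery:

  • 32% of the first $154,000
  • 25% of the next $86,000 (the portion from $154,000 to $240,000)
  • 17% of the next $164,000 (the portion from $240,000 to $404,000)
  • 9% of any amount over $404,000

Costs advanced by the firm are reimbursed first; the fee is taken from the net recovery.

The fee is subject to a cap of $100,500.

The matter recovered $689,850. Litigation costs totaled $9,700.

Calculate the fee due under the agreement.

Fee base (net of costs): $689,850 − $9,700 = $680,150
First $154,000 at 32% = $49,280.00
Next $86,000 at 25% = $21,500.00
Next $164,000 at 17% = $27,880.00
Remaining $276,150 at 9% = $24,853.50
Fee: $49,280.00 + $21,500.00 + $27,880.00 + $24,853.50 = $123,513.50
$123,513.50 exceeds the $100,500 cap, so the fee is capped at $100,500.00.

$100,500.00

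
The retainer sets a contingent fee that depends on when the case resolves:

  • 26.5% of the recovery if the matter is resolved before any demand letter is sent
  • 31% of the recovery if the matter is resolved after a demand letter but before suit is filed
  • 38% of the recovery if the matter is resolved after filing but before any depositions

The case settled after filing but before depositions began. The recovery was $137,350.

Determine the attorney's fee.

The matter settled after filing but before depositions began, so the 38% rate applies.
$137,350 × 38% = $52,193.00

$52,193.00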